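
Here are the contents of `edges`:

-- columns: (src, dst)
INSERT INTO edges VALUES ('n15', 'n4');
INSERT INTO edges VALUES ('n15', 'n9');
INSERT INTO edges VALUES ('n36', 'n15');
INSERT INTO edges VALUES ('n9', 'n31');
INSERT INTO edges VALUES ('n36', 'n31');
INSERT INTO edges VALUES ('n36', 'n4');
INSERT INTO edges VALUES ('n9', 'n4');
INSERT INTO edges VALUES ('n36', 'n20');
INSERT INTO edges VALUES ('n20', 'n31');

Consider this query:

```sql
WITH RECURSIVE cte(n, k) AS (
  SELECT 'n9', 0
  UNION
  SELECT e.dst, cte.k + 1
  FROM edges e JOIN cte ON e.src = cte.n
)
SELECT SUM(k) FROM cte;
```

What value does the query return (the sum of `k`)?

2

Base: (n9, k=0).
Iteration 1: edges from {n9} -> (n31, k=1), (n4, k=1).
Iteration 2: no outgoing edges from {n31,n4}; recursion stops.
SUM(k) = 0 + 1 + 1 = 2.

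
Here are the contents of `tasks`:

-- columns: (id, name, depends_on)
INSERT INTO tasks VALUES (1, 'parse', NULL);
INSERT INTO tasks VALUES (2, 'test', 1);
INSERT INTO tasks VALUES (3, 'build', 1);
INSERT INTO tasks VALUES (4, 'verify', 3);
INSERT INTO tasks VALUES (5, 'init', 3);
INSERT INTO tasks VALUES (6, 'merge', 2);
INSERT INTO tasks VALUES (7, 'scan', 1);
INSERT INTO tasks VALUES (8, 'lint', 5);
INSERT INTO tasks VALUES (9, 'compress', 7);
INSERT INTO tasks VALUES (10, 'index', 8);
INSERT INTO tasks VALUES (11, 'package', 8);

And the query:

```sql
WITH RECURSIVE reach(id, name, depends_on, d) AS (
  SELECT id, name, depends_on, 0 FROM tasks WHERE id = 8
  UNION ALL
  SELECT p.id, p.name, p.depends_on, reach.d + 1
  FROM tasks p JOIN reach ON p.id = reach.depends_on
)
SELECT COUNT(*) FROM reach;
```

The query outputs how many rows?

Base: id=8 (lint), depends_on=5, d 0.
Iteration 1: join on id=5 -> init (id 5, depends_on=3, d 1).
Iteration 2: join on id=3 -> build (id 3, depends_on=1, d 2).
Iteration 3: join on id=1 -> parse (id 1, depends_on=NULL, d 3).
Iteration 4: depends_on is NULL; no match; recursion stops.
Total rows emitted: 4.

4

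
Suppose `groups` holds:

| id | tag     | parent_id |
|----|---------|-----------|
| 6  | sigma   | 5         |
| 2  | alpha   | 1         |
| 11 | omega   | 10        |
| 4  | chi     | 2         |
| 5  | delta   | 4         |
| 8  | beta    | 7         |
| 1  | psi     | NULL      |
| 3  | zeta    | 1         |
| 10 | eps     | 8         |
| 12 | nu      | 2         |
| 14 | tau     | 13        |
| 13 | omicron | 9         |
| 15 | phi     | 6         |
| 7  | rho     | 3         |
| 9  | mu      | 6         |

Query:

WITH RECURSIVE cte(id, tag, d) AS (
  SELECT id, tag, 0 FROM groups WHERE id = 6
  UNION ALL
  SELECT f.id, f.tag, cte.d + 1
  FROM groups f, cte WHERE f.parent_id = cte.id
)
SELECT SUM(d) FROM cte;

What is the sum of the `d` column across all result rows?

Base: id=6 (sigma) at d 0.
Iteration 1: rows with parent_id in {6} -> mu (id 9, d 1), phi (id 15, d 1).
Iteration 2: rows with parent_id in {9,15} -> omicron (id 13, d 2).
Iteration 3: rows with parent_id in {13} -> tau (id 14, d 3).
Iteration 4: no rows with parent_id in {14}; recursion stops.
SUM(d) = 0 + 1 + 1 + 2 + 3 = 7.

7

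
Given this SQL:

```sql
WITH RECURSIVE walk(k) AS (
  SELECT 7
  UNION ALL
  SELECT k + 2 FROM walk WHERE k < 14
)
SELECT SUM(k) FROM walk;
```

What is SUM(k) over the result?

Base: k=7.
Iteration 1: 7 < 14 holds -> k = 7 + 2 = 9.
Iteration 2: 9 < 14 holds -> k = 9 + 2 = 11.
Iteration 3: 11 < 14 holds -> k = 11 + 2 = 13.
Iteration 4: 13 < 14 holds -> k = 13 + 2 = 15.
Iteration 5: 15 < 14 fails; recursion stops.
SUM(k) = 7 + 9 + 11 + 13 + 15 = 55.

55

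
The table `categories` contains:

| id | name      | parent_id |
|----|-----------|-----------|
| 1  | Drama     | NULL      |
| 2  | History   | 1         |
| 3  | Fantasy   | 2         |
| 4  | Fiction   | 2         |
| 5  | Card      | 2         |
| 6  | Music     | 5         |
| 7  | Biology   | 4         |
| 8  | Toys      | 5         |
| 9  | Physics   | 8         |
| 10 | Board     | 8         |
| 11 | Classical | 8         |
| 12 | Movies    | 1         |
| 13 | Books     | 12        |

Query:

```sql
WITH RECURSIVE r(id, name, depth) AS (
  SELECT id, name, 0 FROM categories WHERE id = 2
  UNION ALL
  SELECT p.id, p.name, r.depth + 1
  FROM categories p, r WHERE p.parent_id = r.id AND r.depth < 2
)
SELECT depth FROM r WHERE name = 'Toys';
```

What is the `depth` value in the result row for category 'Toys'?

2

Base: id=2 (History) at depth 0.
Iteration 1: rows with parent_id in {2} -> Fantasy (id 3, depth 1), Fiction (id 4, depth 1), Card (id 5, depth 1).
Iteration 2: rows with parent_id in {3,4,5} -> Music (id 6, depth 2), Biology (id 7, depth 2), Toys (id 8, depth 2).
Iteration 3: depth < 2 fails for all current rows; recursion stops.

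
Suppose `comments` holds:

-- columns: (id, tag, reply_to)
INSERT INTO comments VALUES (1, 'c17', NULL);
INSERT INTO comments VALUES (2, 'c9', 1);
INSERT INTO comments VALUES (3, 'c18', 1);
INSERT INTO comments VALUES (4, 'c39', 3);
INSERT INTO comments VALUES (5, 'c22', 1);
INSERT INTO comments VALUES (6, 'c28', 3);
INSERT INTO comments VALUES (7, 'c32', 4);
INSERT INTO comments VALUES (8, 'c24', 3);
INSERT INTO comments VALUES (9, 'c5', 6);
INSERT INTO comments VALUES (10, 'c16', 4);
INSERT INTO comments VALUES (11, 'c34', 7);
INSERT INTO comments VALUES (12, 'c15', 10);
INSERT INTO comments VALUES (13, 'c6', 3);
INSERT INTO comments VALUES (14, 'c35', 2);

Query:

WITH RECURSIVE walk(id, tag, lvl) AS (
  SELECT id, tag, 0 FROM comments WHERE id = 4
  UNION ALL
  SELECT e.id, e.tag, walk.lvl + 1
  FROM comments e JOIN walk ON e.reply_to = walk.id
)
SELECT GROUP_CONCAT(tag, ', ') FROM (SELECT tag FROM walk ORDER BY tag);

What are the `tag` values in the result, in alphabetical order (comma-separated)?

c15, c16, c32, c34, c39

Base: id=4 (c39) at lvl 0.
Iteration 1: rows with reply_to in {4} -> c32 (id 7, lvl 1), c16 (id 10, lvl 1).
Iteration 2: rows with reply_to in {7,10} -> c34 (id 11, lvl 2), c15 (id 12, lvl 2).
Iteration 3: no rows with reply_to in {11,12}; recursion stops.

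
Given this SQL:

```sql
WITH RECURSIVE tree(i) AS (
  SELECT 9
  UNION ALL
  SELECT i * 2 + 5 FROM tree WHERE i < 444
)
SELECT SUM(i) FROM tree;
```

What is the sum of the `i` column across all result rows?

Base: i=9.
Iteration 1: 9 < 444 holds -> i = 9 * 2 + 5 = 23.
Iteration 2: 23 < 444 holds -> i = 23 * 2 + 5 = 51.
Iteration 3: 51 < 444 holds -> i = 51 * 2 + 5 = 107.
Iteration 4: 107 < 444 holds -> i = 107 * 2 + 5 = 219.
Iteration 5: 219 < 444 holds -> i = 219 * 2 + 5 = 443.
Iteration 6: 443 < 444 holds -> i = 443 * 2 + 5 = 891.
Iteration 7: 891 < 444 fails; recursion stops.
SUM(i) = 9 + 23 + 51 + 107 + 219 + 443 + 891 = 1743.

1743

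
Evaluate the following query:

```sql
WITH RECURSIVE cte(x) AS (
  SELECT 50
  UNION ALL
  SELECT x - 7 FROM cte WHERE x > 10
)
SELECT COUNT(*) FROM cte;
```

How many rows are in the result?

Base: x=50.
Iteration 1: 50 > 10 holds -> x = 50 - 7 = 43.
Iteration 2: 43 > 10 holds -> x = 43 - 7 = 36.
Iteration 3: 36 > 10 holds -> x = 36 - 7 = 29.
Iteration 4: 29 > 10 holds -> x = 29 - 7 = 22.
Iteration 5: 22 > 10 holds -> x = 22 - 7 = 15.
Iteration 6: 15 > 10 holds -> x = 15 - 7 = 8.
Iteration 7: 8 > 10 fails; recursion stops.
Total rows emitted: 7.

7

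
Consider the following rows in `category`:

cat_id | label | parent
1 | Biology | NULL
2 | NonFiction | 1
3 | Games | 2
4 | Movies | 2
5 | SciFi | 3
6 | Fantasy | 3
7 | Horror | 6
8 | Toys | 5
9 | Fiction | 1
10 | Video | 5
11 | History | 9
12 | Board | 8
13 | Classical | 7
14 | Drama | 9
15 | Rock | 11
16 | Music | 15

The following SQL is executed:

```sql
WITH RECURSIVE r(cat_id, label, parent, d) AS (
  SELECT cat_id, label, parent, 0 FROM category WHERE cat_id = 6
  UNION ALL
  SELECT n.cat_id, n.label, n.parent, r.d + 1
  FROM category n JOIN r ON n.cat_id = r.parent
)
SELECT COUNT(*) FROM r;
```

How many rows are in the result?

Base: cat_id=6 (Fantasy), parent=3, d 0.
Iteration 1: join on cat_id=3 -> Games (id 3, parent=2, d 1).
Iteration 2: join on cat_id=2 -> NonFiction (id 2, parent=1, d 2).
Iteration 3: join on cat_id=1 -> Biology (id 1, parent=NULL, d 3).
Iteration 4: parent is NULL; no match; recursion stops.
Total rows emitted: 4.

4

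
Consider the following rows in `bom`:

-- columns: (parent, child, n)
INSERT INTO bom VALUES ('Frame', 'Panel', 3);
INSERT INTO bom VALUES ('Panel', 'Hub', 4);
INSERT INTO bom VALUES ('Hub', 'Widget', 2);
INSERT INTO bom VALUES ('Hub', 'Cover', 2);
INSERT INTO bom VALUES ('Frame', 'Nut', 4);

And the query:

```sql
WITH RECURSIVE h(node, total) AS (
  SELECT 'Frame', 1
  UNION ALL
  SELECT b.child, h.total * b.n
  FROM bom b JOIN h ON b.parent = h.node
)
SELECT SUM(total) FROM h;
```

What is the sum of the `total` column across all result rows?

68

Base: (Frame, total=1).
Iteration 1: components of {Frame} -> Nut = 1*4 = 4, Panel = 1*3 = 3.
Iteration 2: components of {Nut,Panel} -> Hub = 3*4 = 12.
Iteration 3: components of {Hub} -> Cover = 12*2 = 24, Widget = 12*2 = 24.
Iteration 4: no further components; recursion stops.
SUM(total) = 1 + 3 + 4 + 12 + 24 + 24 = 68.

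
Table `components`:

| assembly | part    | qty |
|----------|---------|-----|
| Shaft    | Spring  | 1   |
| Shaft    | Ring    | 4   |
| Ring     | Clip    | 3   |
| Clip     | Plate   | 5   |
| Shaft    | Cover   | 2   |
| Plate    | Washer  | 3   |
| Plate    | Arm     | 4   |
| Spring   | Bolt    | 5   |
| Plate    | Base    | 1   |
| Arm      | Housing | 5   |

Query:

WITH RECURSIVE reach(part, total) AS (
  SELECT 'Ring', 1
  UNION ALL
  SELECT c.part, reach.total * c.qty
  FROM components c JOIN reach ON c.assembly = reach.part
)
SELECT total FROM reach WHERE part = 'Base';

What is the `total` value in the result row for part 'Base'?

15

Base: (Ring, total=1).
Iteration 1: components of {Ring} -> Clip = 1*3 = 3.
Iteration 2: components of {Clip} -> Plate = 3*5 = 15.
Iteration 3: components of {Plate} -> Arm = 15*4 = 60, Base = 15*1 = 15, Washer = 15*3 = 45.
Iteration 4: components of {Arm,Base,Washer} -> Housing = 60*5 = 300.
Iteration 5: no further components; recursion stops.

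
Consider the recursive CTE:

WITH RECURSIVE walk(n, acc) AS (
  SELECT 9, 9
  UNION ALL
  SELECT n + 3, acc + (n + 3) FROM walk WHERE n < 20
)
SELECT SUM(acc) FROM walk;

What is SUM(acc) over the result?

195

Base: n=9, acc=9.
Iteration 1: 9 < 20 holds -> n = 9 + 3 = 12, acc = 9 + 12 = 21.
Iteration 2: 12 < 20 holds -> n = 12 + 3 = 15, acc = 21 + 15 = 36.
Iteration 3: 15 < 20 holds -> n = 15 + 3 = 18, acc = 36 + 18 = 54.
Iteration 4: 18 < 20 holds -> n = 18 + 3 = 21, acc = 54 + 21 = 75.
Iteration 5: 21 < 20 fails; recursion stops.
SUM(acc) = 9 + 21 + 36 + 54 + 75 = 195.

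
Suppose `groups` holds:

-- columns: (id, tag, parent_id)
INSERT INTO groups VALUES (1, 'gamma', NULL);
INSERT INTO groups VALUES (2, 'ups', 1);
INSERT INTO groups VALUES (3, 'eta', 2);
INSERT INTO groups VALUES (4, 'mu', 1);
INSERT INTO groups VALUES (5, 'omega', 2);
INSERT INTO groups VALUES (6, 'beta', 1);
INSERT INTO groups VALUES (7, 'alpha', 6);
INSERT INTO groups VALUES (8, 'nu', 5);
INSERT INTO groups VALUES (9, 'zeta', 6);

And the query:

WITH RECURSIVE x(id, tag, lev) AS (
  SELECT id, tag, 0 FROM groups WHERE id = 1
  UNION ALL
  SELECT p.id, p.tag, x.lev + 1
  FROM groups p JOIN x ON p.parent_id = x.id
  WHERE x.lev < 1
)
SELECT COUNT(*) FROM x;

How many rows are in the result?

Base: id=1 (gamma) at lev 0.
Iteration 1: rows with parent_id in {1} -> ups (id 2, lev 1), mu (id 4, lev 1), beta (id 6, lev 1).
Iteration 2: lev < 1 fails for all current rows; recursion stops.
Total rows emitted: 4.

4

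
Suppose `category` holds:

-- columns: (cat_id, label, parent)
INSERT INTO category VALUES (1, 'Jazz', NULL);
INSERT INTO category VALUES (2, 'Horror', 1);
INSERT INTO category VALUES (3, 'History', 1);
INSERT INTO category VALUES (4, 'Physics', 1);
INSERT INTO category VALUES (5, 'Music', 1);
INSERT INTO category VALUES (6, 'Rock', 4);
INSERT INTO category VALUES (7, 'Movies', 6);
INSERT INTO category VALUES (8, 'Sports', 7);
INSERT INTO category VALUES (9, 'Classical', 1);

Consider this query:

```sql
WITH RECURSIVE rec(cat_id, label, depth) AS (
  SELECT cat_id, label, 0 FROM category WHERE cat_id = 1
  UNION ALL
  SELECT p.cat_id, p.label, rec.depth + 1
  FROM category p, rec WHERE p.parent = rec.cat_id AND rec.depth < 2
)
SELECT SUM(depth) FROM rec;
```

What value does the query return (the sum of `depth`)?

7

Base: cat_id=1 (Jazz) at depth 0.
Iteration 1: rows with parent in {1} -> Horror (id 2, depth 1), History (id 3, depth 1), Physics (id 4, depth 1), Music (id 5, depth 1), Classical (id 9, depth 1).
Iteration 2: rows with parent in {2,3,4,5,9} -> Rock (id 6, depth 2).
Iteration 3: depth < 2 fails for all current rows; recursion stops.
SUM(depth) = 0 + 1 + 1 + 1 + 1 + 1 + 2 = 7.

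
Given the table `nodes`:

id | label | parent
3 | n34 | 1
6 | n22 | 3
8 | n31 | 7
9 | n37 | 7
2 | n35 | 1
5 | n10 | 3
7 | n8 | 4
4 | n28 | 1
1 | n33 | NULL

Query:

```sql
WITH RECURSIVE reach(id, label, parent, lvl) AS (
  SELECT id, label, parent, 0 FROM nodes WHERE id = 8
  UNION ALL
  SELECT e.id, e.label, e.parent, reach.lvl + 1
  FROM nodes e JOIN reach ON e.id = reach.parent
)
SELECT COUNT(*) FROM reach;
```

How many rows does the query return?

Base: id=8 (n31), parent=7, lvl 0.
Iteration 1: join on id=7 -> n8 (id 7, parent=4, lvl 1).
Iteration 2: join on id=4 -> n28 (id 4, parent=1, lvl 2).
Iteration 3: join on id=1 -> n33 (id 1, parent=NULL, lvl 3).
Iteration 4: parent is NULL; no match; recursion stops.
Total rows emitted: 4.

4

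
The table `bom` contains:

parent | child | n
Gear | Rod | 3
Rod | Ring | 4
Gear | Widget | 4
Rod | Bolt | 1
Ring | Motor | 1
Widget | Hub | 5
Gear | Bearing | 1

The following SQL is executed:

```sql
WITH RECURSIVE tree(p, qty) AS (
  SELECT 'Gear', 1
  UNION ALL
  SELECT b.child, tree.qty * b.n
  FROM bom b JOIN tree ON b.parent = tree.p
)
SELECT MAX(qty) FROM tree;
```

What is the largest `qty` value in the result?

20

Base: (Gear, qty=1).
Iteration 1: components of {Gear} -> Bearing = 1*1 = 1, Rod = 1*3 = 3, Widget = 1*4 = 4.
Iteration 2: components of {Bearing,Rod,Widget} -> Bolt = 3*1 = 3, Hub = 4*5 = 20, Ring = 3*4 = 12.
Iteration 3: components of {Bolt,Hub,Ring} -> Motor = 12*1 = 12.
Iteration 4: no further components; recursion stops.
qty values: 1, 3, 4, 1, 12, 3, 20, 12; the maximum is 20.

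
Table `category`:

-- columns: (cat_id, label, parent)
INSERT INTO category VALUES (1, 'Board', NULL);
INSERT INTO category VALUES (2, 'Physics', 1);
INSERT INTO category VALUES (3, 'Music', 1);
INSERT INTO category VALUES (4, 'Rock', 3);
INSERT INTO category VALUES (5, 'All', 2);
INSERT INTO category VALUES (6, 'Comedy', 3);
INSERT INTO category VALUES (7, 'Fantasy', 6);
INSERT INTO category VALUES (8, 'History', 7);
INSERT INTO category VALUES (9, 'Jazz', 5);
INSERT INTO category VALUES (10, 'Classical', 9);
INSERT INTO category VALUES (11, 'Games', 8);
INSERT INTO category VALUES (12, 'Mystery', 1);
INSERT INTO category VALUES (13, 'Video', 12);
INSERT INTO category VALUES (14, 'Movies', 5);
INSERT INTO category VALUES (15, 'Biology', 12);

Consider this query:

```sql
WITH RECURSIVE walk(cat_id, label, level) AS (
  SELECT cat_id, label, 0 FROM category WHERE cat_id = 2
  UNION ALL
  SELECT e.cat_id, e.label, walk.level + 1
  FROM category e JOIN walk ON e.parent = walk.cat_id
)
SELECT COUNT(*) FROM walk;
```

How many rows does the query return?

5

Base: cat_id=2 (Physics) at level 0.
Iteration 1: rows with parent in {2} -> All (id 5, level 1).
Iteration 2: rows with parent in {5} -> Jazz (id 9, level 2), Movies (id 14, level 2).
Iteration 3: rows with parent in {9,14} -> Classical (id 10, level 3).
Iteration 4: no rows with parent in {10}; recursion stops.
Total rows emitted: 5.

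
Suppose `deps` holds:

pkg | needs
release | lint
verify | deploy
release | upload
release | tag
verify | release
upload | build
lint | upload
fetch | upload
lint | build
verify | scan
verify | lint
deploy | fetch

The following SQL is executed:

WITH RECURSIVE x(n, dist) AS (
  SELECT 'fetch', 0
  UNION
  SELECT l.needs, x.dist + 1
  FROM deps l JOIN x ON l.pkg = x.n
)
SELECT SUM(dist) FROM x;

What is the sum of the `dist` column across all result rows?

3

Base: (fetch, dist=0).
Iteration 1: edges from {fetch} -> (upload, dist=1).
Iteration 2: edges from {upload} -> (build, dist=2).
Iteration 3: no outgoing edges from {build}; recursion stops.
SUM(dist) = 0 + 1 + 2 = 3.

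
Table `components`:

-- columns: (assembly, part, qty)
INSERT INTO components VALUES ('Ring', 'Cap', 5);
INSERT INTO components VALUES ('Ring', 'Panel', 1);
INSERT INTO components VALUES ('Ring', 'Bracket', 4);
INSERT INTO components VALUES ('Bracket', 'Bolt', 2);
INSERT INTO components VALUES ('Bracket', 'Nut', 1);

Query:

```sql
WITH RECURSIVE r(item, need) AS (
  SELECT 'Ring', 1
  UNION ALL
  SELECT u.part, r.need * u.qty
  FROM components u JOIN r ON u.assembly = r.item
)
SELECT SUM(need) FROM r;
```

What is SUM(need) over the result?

23

Base: (Ring, need=1).
Iteration 1: components of {Ring} -> Bracket = 1*4 = 4, Cap = 1*5 = 5, Panel = 1*1 = 1.
Iteration 2: components of {Bracket,Cap,Panel} -> Bolt = 4*2 = 8, Nut = 4*1 = 4.
Iteration 3: no further components; recursion stops.
SUM(need) = 1 + 5 + 1 + 4 + 8 + 4 = 23.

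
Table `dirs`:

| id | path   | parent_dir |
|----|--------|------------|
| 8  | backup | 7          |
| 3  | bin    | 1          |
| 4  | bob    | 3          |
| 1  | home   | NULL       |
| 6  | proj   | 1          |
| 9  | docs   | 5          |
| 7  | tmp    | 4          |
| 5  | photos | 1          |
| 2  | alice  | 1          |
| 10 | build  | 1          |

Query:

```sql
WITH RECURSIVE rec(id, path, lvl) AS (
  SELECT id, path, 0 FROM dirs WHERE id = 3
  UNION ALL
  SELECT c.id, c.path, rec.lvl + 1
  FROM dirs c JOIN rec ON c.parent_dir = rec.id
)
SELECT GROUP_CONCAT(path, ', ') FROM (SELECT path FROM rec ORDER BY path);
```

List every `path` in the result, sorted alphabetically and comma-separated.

backup, bin, bob, tmp

Base: id=3 (bin) at lvl 0.
Iteration 1: rows with parent_dir in {3} -> bob (id 4, lvl 1).
Iteration 2: rows with parent_dir in {4} -> tmp (id 7, lvl 2).
Iteration 3: rows with parent_dir in {7} -> backup (id 8, lvl 3).
Iteration 4: no rows with parent_dir in {8}; recursion stops.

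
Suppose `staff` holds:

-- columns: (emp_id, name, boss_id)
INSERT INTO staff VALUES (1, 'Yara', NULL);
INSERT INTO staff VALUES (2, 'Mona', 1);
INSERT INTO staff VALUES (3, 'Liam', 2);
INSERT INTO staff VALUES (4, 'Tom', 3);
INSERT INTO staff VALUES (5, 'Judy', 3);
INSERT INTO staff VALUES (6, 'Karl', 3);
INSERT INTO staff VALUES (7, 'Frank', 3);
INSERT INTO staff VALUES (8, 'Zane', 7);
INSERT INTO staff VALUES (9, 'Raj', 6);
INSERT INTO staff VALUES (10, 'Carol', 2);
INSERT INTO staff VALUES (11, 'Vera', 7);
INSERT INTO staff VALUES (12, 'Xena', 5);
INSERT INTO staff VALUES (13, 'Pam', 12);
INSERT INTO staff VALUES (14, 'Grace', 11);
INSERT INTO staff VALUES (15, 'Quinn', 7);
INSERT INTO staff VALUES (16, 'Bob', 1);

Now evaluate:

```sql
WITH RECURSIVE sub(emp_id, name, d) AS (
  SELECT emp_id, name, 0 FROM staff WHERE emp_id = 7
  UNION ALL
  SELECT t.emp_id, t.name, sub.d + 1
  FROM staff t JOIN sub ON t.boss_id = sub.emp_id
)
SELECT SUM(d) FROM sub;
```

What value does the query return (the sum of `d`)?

5

Base: emp_id=7 (Frank) at d 0.
Iteration 1: rows with boss_id in {7} -> Zane (id 8, d 1), Vera (id 11, d 1), Quinn (id 15, d 1).
Iteration 2: rows with boss_id in {8,11,15} -> Grace (id 14, d 2).
Iteration 3: no rows with boss_id in {14}; recursion stops.
SUM(d) = 0 + 1 + 1 + 1 + 2 = 5.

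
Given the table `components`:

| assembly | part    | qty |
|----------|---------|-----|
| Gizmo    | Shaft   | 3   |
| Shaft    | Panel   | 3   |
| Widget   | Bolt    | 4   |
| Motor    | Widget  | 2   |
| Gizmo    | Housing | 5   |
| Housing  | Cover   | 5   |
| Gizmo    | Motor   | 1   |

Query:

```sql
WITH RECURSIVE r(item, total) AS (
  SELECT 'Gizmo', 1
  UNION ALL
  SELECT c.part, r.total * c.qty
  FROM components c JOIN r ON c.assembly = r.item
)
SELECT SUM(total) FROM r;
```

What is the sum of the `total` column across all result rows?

Base: (Gizmo, total=1).
Iteration 1: components of {Gizmo} -> Housing = 1*5 = 5, Motor = 1*1 = 1, Shaft = 1*3 = 3.
Iteration 2: components of {Housing,Motor,Shaft} -> Cover = 5*5 = 25, Panel = 3*3 = 9, Widget = 1*2 = 2.
Iteration 3: components of {Cover,Panel,Widget} -> Bolt = 2*4 = 8.
Iteration 4: no further components; recursion stops.
SUM(total) = 1 + 5 + 3 + 1 + 25 + 9 + 2 + 8 = 54.

54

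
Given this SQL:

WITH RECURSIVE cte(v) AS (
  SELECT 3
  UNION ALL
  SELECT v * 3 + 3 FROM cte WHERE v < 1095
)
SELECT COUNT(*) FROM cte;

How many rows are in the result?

7

Base: v=3.
Iteration 1: 3 < 1095 holds -> v = 3 * 3 + 3 = 12.
Iteration 2: 12 < 1095 holds -> v = 12 * 3 + 3 = 39.
Iteration 3: 39 < 1095 holds -> v = 39 * 3 + 3 = 120.
Iteration 4: 120 < 1095 holds -> v = 120 * 3 + 3 = 363.
Iteration 5: 363 < 1095 holds -> v = 363 * 3 + 3 = 1092.
Iteration 6: 1092 < 1095 holds -> v = 1092 * 3 + 3 = 3279.
Iteration 7: 3279 < 1095 fails; recursion stops.
Total rows emitted: 7.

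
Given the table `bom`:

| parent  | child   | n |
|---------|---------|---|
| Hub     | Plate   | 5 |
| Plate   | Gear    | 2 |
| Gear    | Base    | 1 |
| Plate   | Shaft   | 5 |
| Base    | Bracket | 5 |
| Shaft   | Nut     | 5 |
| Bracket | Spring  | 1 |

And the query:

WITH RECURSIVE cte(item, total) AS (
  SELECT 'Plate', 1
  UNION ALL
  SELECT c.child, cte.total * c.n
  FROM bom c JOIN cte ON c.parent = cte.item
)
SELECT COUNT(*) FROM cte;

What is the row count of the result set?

7

Base: (Plate, total=1).
Iteration 1: components of {Plate} -> Gear = 1*2 = 2, Shaft = 1*5 = 5.
Iteration 2: components of {Gear,Shaft} -> Base = 2*1 = 2, Nut = 5*5 = 25.
Iteration 3: components of {Base,Nut} -> Bracket = 2*5 = 10.
Iteration 4: components of {Bracket} -> Spring = 10*1 = 10.
Iteration 5: no further components; recursion stops.
Total rows emitted: 7.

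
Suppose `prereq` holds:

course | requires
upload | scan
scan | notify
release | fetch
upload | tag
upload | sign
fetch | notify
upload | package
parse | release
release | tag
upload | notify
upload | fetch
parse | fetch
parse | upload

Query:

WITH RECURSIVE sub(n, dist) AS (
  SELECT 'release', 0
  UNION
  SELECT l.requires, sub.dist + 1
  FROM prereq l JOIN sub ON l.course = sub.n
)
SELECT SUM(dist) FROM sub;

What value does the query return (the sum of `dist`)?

4

Base: (release, dist=0).
Iteration 1: edges from {release} -> (fetch, dist=1), (tag, dist=1).
Iteration 2: edges from {fetch,tag} -> (notify, dist=2).
Iteration 3: no outgoing edges from {notify}; recursion stops.
SUM(dist) = 0 + 1 + 1 + 2 = 4.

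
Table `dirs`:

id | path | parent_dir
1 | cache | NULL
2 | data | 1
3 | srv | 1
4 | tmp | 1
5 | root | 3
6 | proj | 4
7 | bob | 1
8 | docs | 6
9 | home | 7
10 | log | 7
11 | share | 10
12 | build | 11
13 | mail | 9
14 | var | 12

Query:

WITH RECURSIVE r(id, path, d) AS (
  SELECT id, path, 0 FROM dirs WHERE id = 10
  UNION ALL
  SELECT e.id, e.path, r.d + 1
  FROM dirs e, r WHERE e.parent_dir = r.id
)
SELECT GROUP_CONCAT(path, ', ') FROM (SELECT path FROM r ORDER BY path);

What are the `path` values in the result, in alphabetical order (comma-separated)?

Base: id=10 (log) at d 0.
Iteration 1: rows with parent_dir in {10} -> share (id 11, d 1).
Iteration 2: rows with parent_dir in {11} -> build (id 12, d 2).
Iteration 3: rows with parent_dir in {12} -> var (id 14, d 3).
Iteration 4: no rows with parent_dir in {14}; recursion stops.

build, log, share, var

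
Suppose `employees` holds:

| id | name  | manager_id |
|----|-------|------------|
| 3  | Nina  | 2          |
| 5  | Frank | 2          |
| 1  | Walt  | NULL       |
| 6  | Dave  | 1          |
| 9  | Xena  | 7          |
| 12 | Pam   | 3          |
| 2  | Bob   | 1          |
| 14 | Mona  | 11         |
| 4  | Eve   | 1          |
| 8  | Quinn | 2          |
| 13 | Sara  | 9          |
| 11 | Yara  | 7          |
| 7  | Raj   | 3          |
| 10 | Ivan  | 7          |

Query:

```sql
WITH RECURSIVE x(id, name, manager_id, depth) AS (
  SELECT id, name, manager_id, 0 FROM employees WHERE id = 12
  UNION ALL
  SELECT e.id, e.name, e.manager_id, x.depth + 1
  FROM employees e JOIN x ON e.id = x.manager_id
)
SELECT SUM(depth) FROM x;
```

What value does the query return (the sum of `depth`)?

Base: id=12 (Pam), manager_id=3, depth 0.
Iteration 1: join on id=3 -> Nina (id 3, manager_id=2, depth 1).
Iteration 2: join on id=2 -> Bob (id 2, manager_id=1, depth 2).
Iteration 3: join on id=1 -> Walt (id 1, manager_id=NULL, depth 3).
Iteration 4: manager_id is NULL; no match; recursion stops.
SUM(depth) = 0 + 1 + 2 + 3 = 6.

6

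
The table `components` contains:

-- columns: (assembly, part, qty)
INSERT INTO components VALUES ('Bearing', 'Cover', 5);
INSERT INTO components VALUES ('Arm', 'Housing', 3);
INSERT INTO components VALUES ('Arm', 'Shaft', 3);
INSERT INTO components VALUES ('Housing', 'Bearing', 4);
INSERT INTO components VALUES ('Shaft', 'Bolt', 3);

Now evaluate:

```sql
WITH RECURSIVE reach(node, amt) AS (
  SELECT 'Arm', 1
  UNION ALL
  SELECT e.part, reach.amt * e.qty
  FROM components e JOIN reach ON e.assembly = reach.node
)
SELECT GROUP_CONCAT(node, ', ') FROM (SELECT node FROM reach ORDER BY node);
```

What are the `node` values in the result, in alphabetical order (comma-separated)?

Base: (Arm, amt=1).
Iteration 1: components of {Arm} -> Housing = 1*3 = 3, Shaft = 1*3 = 3.
Iteration 2: components of {Housing,Shaft} -> Bearing = 3*4 = 12, Bolt = 3*3 = 9.
Iteration 3: components of {Bearing,Bolt} -> Cover = 12*5 = 60.
Iteration 4: no further components; recursion stops.

Arm, Bearing, Bolt, Cover, Housing, Shaft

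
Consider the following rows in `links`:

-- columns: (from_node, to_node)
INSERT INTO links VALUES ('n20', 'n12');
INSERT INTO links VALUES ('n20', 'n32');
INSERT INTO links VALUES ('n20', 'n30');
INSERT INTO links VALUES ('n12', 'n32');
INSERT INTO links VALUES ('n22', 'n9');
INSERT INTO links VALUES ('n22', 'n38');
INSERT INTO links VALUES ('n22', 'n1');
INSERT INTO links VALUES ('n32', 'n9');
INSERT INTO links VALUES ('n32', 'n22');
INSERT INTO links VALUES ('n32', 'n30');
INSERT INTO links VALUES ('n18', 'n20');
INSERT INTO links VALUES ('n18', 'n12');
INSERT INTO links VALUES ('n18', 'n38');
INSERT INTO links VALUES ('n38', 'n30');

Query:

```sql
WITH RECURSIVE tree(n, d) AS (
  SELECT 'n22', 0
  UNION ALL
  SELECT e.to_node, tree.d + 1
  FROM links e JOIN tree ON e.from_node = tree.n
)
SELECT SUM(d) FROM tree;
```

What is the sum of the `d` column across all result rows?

Base: (n22, d=0).
Iteration 1: edges from {n22} -> (n1, d=1), (n38, d=1), (n9, d=1).
Iteration 2: edges from {n1,n38,n9} -> (n30, d=2).
Iteration 3: no outgoing edges from {n30}; recursion stops.
SUM(d) = 0 + 1 + 1 + 1 + 2 = 5.

5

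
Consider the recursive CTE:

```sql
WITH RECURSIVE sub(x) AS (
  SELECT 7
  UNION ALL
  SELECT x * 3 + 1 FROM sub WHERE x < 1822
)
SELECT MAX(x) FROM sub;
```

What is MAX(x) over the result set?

Base: x=7.
Iteration 1: 7 < 1822 holds -> x = 7 * 3 + 1 = 22.
Iteration 2: 22 < 1822 holds -> x = 22 * 3 + 1 = 67.
Iteration 3: 67 < 1822 holds -> x = 67 * 3 + 1 = 202.
Iteration 4: 202 < 1822 holds -> x = 202 * 3 + 1 = 607.
Iteration 5: 607 < 1822 holds -> x = 607 * 3 + 1 = 1822.
Iteration 6: 1822 < 1822 fails; recursion stops.
x values: 7, 22, 67, 202, 607, 1822; the maximum is 1822.

1822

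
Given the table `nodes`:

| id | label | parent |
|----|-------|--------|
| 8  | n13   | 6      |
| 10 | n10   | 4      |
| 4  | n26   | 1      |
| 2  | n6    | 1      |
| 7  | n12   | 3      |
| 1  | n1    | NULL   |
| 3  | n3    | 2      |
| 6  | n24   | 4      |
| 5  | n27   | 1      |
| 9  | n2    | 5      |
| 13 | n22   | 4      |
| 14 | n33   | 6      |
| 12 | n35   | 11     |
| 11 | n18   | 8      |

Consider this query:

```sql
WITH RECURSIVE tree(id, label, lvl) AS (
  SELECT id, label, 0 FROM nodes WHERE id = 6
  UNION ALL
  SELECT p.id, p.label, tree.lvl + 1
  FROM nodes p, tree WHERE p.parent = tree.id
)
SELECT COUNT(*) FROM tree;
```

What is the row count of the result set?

Base: id=6 (n24) at lvl 0.
Iteration 1: rows with parent in {6} -> n13 (id 8, lvl 1), n33 (id 14, lvl 1).
Iteration 2: rows with parent in {8,14} -> n18 (id 11, lvl 2).
Iteration 3: rows with parent in {11} -> n35 (id 12, lvl 3).
Iteration 4: no rows with parent in {12}; recursion stops.
Total rows emitted: 5.

5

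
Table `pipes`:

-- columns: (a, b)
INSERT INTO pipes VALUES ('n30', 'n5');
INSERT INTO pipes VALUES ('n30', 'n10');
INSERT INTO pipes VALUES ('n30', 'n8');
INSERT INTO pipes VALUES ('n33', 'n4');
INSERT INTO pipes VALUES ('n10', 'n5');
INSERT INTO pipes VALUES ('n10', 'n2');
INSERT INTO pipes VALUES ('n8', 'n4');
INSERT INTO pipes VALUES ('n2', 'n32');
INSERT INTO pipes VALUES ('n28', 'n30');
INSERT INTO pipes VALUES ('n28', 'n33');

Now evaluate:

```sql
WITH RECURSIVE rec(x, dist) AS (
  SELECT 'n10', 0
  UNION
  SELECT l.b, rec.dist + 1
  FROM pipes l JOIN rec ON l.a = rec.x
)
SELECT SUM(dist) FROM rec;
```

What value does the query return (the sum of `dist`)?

Base: (n10, dist=0).
Iteration 1: edges from {n10} -> (n2, dist=1), (n5, dist=1).
Iteration 2: edges from {n2,n5} -> (n32, dist=2).
Iteration 3: no outgoing edges from {n32}; recursion stops.
SUM(dist) = 0 + 1 + 1 + 2 = 4.

4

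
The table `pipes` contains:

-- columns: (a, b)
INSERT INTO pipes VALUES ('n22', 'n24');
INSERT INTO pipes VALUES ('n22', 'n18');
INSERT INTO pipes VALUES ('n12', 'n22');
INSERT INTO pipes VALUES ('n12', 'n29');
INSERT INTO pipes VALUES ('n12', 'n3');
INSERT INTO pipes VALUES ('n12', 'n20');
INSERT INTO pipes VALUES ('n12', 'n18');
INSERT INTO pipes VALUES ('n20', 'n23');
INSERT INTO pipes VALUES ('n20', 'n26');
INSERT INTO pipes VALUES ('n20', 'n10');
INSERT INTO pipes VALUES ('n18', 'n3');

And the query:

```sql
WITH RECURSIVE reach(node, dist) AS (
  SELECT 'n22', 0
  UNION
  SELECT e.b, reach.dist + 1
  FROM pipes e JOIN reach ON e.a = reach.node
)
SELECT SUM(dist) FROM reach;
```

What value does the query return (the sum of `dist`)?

4

Base: (n22, dist=0).
Iteration 1: edges from {n22} -> (n18, dist=1), (n24, dist=1).
Iteration 2: edges from {n18,n24} -> (n3, dist=2).
Iteration 3: no outgoing edges from {n3}; recursion stops.
SUM(dist) = 0 + 1 + 1 + 2 = 4.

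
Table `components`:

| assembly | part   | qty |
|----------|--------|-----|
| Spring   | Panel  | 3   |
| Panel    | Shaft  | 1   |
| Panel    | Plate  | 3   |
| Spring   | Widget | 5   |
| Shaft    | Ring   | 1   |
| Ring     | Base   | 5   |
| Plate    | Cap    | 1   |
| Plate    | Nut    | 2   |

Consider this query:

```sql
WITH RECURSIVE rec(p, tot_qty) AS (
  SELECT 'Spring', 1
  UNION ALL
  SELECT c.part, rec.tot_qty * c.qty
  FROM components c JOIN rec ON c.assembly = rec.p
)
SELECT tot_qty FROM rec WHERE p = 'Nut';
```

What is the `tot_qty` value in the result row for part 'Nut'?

Base: (Spring, tot_qty=1).
Iteration 1: components of {Spring} -> Panel = 1*3 = 3, Widget = 1*5 = 5.
Iteration 2: components of {Panel,Widget} -> Plate = 3*3 = 9, Shaft = 3*1 = 3.
Iteration 3: components of {Plate,Shaft} -> Cap = 9*1 = 9, Nut = 9*2 = 18, Ring = 3*1 = 3.
Iteration 4: components of {Cap,Nut,Ring} -> Base = 3*5 = 15.
Iteration 5: no further components; recursion stops.

18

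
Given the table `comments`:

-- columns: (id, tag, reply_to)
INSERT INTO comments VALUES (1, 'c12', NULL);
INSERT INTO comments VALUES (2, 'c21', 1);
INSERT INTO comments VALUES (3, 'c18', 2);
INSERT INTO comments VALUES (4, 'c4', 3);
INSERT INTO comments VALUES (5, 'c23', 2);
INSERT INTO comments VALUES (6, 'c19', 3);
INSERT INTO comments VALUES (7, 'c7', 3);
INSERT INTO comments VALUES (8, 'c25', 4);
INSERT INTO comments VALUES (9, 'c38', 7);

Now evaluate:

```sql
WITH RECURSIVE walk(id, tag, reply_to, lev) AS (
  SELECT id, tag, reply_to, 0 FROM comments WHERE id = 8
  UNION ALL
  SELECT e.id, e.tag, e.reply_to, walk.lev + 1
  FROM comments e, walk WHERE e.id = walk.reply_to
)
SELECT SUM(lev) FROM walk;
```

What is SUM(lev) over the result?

10

Base: id=8 (c25), reply_to=4, lev 0.
Iteration 1: join on id=4 -> c4 (id 4, reply_to=3, lev 1).
Iteration 2: join on id=3 -> c18 (id 3, reply_to=2, lev 2).
Iteration 3: join on id=2 -> c21 (id 2, reply_to=1, lev 3).
Iteration 4: join on id=1 -> c12 (id 1, reply_to=NULL, lev 4).
Iteration 5: reply_to is NULL; no match; recursion stops.
SUM(lev) = 0 + 1 + 2 + 3 + 4 = 10.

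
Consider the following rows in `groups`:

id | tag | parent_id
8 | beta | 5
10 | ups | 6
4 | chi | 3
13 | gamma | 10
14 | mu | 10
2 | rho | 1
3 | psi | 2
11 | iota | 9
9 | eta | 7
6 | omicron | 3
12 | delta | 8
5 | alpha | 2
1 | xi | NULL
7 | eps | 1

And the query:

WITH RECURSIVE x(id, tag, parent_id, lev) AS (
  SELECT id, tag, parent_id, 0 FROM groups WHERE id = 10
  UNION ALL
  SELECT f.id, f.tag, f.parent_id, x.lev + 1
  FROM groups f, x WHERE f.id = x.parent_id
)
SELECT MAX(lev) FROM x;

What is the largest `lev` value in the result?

4

Base: id=10 (ups), parent_id=6, lev 0.
Iteration 1: join on id=6 -> omicron (id 6, parent_id=3, lev 1).
Iteration 2: join on id=3 -> psi (id 3, parent_id=2, lev 2).
Iteration 3: join on id=2 -> rho (id 2, parent_id=1, lev 3).
Iteration 4: join on id=1 -> xi (id 1, parent_id=NULL, lev 4).
Iteration 5: parent_id is NULL; no match; recursion stops.
lev values: 0, 1, 2, 3, 4; the maximum is 4.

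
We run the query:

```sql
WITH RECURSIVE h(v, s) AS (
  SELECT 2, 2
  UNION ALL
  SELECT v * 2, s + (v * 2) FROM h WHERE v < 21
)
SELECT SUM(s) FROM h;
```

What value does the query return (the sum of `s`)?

114

Base: v=2, s=2.
Iteration 1: 2 < 21 holds -> v = 2 * 2 = 4, s = 2 + 4 = 6.
Iteration 2: 4 < 21 holds -> v = 4 * 2 = 8, s = 6 + 8 = 14.
Iteration 3: 8 < 21 holds -> v = 8 * 2 = 16, s = 14 + 16 = 30.
Iteration 4: 16 < 21 holds -> v = 16 * 2 = 32, s = 30 + 32 = 62.
Iteration 5: 32 < 21 fails; recursion stops.
SUM(s) = 2 + 6 + 14 + 30 + 62 = 114.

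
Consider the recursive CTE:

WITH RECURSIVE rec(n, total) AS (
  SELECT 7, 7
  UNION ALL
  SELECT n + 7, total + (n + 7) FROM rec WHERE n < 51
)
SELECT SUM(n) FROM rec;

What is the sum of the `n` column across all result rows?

Base: n=7, total=7.
Iteration 1: 7 < 51 holds -> n = 7 + 7 = 14, total = 7 + 14 = 21.
Iteration 2: 14 < 51 holds -> n = 14 + 7 = 21, total = 21 + 21 = 42.
Iteration 3: 21 < 51 holds -> n = 21 + 7 = 28, total = 42 + 28 = 70.
Iteration 4: 28 < 51 holds -> n = 28 + 7 = 35, total = 70 + 35 = 105.
Iteration 5: 35 < 51 holds -> n = 35 + 7 = 42, total = 105 + 42 = 147.
Iteration 6: 42 < 51 holds -> n = 42 + 7 = 49, total = 147 + 49 = 196.
Iteration 7: 49 < 51 holds -> n = 49 + 7 = 56, total = 196 + 56 = 252.
Iteration 8: 56 < 51 fails; recursion stops.
SUM(n) = 7 + 14 + 21 + 28 + 35 + 42 + 49 + 56 = 252.

252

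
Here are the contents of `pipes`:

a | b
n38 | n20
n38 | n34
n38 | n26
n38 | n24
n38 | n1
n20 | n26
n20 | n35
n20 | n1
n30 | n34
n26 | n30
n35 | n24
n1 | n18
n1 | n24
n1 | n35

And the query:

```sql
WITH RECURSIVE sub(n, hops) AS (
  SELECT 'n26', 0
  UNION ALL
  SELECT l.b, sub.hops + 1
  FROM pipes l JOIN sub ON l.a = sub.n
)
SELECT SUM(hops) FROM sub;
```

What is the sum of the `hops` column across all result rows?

3

Base: (n26, hops=0).
Iteration 1: edges from {n26} -> (n30, hops=1).
Iteration 2: edges from {n30} -> (n34, hops=2).
Iteration 3: no outgoing edges from {n34}; recursion stops.
SUM(hops) = 0 + 1 + 2 = 3.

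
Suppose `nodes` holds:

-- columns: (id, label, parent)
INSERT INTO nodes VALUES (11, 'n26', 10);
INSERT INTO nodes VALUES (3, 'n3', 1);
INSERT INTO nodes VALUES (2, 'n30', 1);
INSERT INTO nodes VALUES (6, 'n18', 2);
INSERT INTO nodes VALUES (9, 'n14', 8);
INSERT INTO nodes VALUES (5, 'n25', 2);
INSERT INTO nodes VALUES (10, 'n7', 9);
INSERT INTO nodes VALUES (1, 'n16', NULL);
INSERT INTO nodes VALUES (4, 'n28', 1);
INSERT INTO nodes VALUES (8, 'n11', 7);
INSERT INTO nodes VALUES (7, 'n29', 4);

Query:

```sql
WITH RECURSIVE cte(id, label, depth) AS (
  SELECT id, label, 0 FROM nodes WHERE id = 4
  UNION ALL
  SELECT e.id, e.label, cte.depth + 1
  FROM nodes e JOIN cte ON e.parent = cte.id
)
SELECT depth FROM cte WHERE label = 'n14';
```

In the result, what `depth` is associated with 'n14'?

3

Base: id=4 (n28) at depth 0.
Iteration 1: rows with parent in {4} -> n29 (id 7, depth 1).
Iteration 2: rows with parent in {7} -> n11 (id 8, depth 2).
Iteration 3: rows with parent in {8} -> n14 (id 9, depth 3).
Iteration 4: rows with parent in {9} -> n7 (id 10, depth 4).
Iteration 5: rows with parent in {10} -> n26 (id 11, depth 5).
Iteration 6: no rows with parent in {11}; recursion stops.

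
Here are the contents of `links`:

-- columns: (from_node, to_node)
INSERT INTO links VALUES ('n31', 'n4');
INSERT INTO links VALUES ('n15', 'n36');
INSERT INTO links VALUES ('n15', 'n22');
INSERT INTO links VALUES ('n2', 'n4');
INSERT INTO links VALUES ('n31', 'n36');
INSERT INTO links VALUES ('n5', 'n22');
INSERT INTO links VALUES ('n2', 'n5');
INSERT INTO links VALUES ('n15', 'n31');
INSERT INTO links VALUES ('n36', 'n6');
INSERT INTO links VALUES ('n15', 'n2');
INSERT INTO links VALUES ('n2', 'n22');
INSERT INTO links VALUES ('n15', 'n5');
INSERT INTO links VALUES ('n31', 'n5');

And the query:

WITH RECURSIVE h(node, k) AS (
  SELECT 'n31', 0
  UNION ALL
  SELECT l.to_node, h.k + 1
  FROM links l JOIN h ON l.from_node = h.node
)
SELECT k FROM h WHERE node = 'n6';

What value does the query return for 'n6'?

Base: (n31, k=0).
Iteration 1: edges from {n31} -> (n36, k=1), (n4, k=1), (n5, k=1).
Iteration 2: edges from {n36,n4,n5} -> (n22, k=2), (n6, k=2).
Iteration 3: no outgoing edges from {n22,n6}; recursion stops.

2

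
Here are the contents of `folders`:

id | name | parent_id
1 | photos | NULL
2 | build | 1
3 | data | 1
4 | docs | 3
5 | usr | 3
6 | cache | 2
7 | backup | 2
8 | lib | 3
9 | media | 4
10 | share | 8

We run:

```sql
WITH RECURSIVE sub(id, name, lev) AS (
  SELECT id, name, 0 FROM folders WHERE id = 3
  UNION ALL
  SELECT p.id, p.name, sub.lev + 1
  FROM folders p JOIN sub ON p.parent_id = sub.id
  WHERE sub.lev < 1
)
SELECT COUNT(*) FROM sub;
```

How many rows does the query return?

4

Base: id=3 (data) at lev 0.
Iteration 1: rows with parent_id in {3} -> docs (id 4, lev 1), usr (id 5, lev 1), lib (id 8, lev 1).
Iteration 2: lev < 1 fails for all current rows; recursion stops.
Total rows emitted: 4.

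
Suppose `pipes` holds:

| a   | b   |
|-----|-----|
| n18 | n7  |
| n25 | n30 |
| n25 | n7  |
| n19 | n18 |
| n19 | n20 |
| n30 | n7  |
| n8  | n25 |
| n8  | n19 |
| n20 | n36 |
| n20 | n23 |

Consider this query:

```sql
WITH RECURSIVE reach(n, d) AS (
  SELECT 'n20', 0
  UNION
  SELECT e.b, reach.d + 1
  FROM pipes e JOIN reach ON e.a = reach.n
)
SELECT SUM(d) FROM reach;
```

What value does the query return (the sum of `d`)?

2

Base: (n20, d=0).
Iteration 1: edges from {n20} -> (n23, d=1), (n36, d=1).
Iteration 2: no outgoing edges from {n23,n36}; recursion stops.
SUM(d) = 0 + 1 + 1 = 2.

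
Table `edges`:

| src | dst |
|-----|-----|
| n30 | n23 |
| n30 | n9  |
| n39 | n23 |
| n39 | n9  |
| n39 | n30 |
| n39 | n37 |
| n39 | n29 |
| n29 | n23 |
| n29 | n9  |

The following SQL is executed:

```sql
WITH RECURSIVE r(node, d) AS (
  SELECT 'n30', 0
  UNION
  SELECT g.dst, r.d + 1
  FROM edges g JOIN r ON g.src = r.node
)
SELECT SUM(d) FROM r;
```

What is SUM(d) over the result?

2

Base: (n30, d=0).
Iteration 1: edges from {n30} -> (n23, d=1), (n9, d=1).
Iteration 2: no outgoing edges from {n23,n9}; recursion stops.
SUM(d) = 0 + 1 + 1 = 2.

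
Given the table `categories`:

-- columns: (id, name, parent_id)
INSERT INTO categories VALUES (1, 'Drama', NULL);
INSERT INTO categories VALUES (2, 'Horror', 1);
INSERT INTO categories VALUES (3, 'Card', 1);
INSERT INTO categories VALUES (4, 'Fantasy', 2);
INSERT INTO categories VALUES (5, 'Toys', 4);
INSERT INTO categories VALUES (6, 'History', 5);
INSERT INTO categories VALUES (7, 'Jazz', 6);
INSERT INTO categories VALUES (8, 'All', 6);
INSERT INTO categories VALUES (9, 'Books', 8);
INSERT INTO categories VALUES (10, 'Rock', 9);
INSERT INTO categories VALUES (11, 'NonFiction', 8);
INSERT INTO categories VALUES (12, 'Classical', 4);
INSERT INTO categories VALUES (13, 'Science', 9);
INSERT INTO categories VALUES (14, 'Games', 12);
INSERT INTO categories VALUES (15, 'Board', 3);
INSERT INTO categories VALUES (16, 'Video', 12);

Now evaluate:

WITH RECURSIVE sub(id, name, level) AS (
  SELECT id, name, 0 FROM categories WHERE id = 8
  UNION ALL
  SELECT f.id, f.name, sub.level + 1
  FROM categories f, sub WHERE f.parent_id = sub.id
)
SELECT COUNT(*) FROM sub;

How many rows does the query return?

Base: id=8 (All) at level 0.
Iteration 1: rows with parent_id in {8} -> Books (id 9, level 1), NonFiction (id 11, level 1).
Iteration 2: rows with parent_id in {9,11} -> Rock (id 10, level 2), Science (id 13, level 2).
Iteration 3: no rows with parent_id in {10,13}; recursion stops.
Total rows emitted: 5.

5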